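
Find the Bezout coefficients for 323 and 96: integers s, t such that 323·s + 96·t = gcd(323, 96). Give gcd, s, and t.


Euclidean algorithm on (323, 96) — divide until remainder is 0:
  323 = 3 · 96 + 35
  96 = 2 · 35 + 26
  35 = 1 · 26 + 9
  26 = 2 · 9 + 8
  9 = 1 · 8 + 1
  8 = 8 · 1 + 0
gcd(323, 96) = 1.
Track Bezout coefficients alongside the remainders: start with r₀ = 323 = a·1 + b·0 (s = 1, t = 0) and r₁ = 96 = a·0 + b·1 (s = 0, t = 1); each new remainder r_{k+1} = r_{k-1} − q_k·r_k inherits s_{k+1} = s_{k-1} − q_k·s_k, t_{k+1} = t_{k-1} − q_k·t_k, so r_k = a·s_k + b·t_k at every step:
  q = 3: r = 35, s = 1 − 3·0 = 1, t = 0 − 3·1 = -3  (check: 323·1 + 96·(-3) = 35)
  q = 2: r = 26, s = 0 − 2·1 = -2, t = 1 − 2·(-3) = 7  (check: 323·(-2) + 96·7 = 26)
  q = 1: r = 9, s = 1 − 1·(-2) = 3, t = -3 − 1·7 = -10  (check: 323·3 + 96·(-10) = 9)
  q = 2: r = 8, s = -2 − 2·3 = -8, t = 7 − 2·(-10) = 27  (check: 323·(-8) + 96·27 = 8)
  q = 1: r = 1, s = 3 − 1·(-8) = 11, t = -10 − 1·27 = -37  (check: 323·11 + 96·(-37) = 1)
The row with r = 1 (the gcd) gives the Bezout coefficients s = 11, t = -37.
Result: 323 · (11) + 96 · (-37) = 1.

gcd(323, 96) = 1; s = 11, t = -37 (check: 323·11 + 96·(-37) = 1).


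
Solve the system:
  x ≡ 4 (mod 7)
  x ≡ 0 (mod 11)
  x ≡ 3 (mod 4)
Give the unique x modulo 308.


Moduli 7, 11, 4 are pairwise coprime; by CRT there is a unique solution modulo M = 7 · 11 · 4 = 308.
Solve pairwise, accumulating the modulus:
  Start with x ≡ 4 (mod 7).
  Combine with x ≡ 0 (mod 11): since gcd(7, 11) = 1, we get a unique residue mod 77.
    Write x = 4 + 7·t and substitute into x ≡ 0 (mod 11): 7·t ≡ 0 − 4 = -4 (mod 11).
    Reduce coefficients mod 11: 7·t ≡ 7 (mod 11).
    The inverse of 7 mod 11 is 8 (since 7·8 = 56 = 5·11 + 1), so t ≡ 8·7 = 56 ≡ 1 (mod 11).
    Then x = 4 + 7·1 = 11, valid modulo lcm(7, 11) = 77: x ≡ 11 (mod 77).
  Combine with x ≡ 3 (mod 4): since gcd(77, 4) = 1, we get a unique residue mod 308.
    Write x = 11 + 77·t and substitute into x ≡ 3 (mod 4): 77·t ≡ 3 − 11 = -8 (mod 4).
    Reduce coefficients mod 4: 1·t ≡ 0 (mod 4).
    So t ≡ 0 (mod 4).
    Then x = 11 + 77·0 = 11, valid modulo lcm(77, 4) = 308: x ≡ 11 (mod 308).
Verify: 11 mod 7 = 4 ✓, 11 mod 11 = 0 ✓, 11 mod 4 = 3 ✓.

x ≡ 11 (mod 308).


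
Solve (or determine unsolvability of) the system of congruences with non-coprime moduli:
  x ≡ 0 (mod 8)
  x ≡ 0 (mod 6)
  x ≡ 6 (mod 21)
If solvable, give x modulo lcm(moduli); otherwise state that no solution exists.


Moduli 8, 6, 21 are not pairwise coprime, so CRT works modulo lcm(m_i) when all pairwise compatibility conditions hold.
Pairwise compatibility: gcd(m_i, m_j) must divide a_i - a_j for every pair.
Merge one congruence at a time:
  Start: x ≡ 0 (mod 8).
  Combine with x ≡ 0 (mod 6): gcd(8, 6) = 2; 0 - 0 = 0, which IS divisible by 2, so compatible.
    Write x = 0 + 8·t and substitute into x ≡ 0 (mod 6): 8·t ≡ 0 − 0 = 0 (mod 6).
    Divide the congruence (and modulus) by g = 2: 4·t ≡ 0 (mod 3).
    Reduce coefficients mod 3: 1·t ≡ 0 (mod 3).
    So t ≡ 0 (mod 3).
    Then x = 0 + 8·0 = 0, valid modulo lcm(8, 6) = 24: x ≡ 0 (mod 24).
  Combine with x ≡ 6 (mod 21): gcd(24, 21) = 3; 6 - 0 = 6, which IS divisible by 3, so compatible.
    Write x = 0 + 24·t and substitute into x ≡ 6 (mod 21): 24·t ≡ 6 − 0 = 6 (mod 21).
    Divide the congruence (and modulus) by g = 3: 8·t ≡ 2 (mod 7).
    Reduce coefficients mod 7: 1·t ≡ 2 (mod 7).
    So t ≡ 2 (mod 7).
    Then x = 0 + 24·2 = 48, valid modulo lcm(24, 21) = 168: x ≡ 48 (mod 168).
Verify: 48 mod 8 = 0, 48 mod 6 = 0, 48 mod 21 = 6.

x ≡ 48 (mod 168).


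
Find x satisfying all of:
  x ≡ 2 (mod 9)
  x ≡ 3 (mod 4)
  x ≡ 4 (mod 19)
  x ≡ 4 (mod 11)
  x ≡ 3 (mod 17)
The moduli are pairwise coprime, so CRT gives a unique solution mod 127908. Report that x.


Product of moduli M = 9 · 4 · 19 · 11 · 17 = 127908.
Merge one congruence at a time:
  Start: x ≡ 2 (mod 9).
  Combine with x ≡ 3 (mod 4); new modulus lcm = 36.
    Write x = 2 + 9·t and substitute into x ≡ 3 (mod 4): 9·t ≡ 3 − 2 = 1 (mod 4).
    Reduce coefficients mod 4: 1·t ≡ 1 (mod 4).
    So t ≡ 1 (mod 4).
    Then x = 2 + 9·1 = 11, valid modulo lcm(9, 4) = 36: x ≡ 11 (mod 36).
  Combine with x ≡ 4 (mod 19); new modulus lcm = 684.
    Write x = 11 + 36·t and substitute into x ≡ 4 (mod 19): 36·t ≡ 4 − 11 = -7 (mod 19).
    Reduce coefficients mod 19: 17·t ≡ 12 (mod 19).
    The inverse of 17 mod 19 is 9 (since 17·9 = 153 = 8·19 + 1), so t ≡ 9·12 = 108 ≡ 13 (mod 19).
    Then x = 11 + 36·13 = 479, valid modulo lcm(36, 19) = 684: x ≡ 479 (mod 684).
  Combine with x ≡ 4 (mod 11); new modulus lcm = 7524.
    Write x = 479 + 684·t and substitute into x ≡ 4 (mod 11): 684·t ≡ 4 − 479 = -475 (mod 11).
    Reduce coefficients mod 11: 2·t ≡ 9 (mod 11).
    The inverse of 2 mod 11 is 6 (since 2·6 = 12 = 1·11 + 1), so t ≡ 6·9 = 54 ≡ 10 (mod 11).
    Then x = 479 + 684·10 = 7319, valid modulo lcm(684, 11) = 7524: x ≡ 7319 (mod 7524).
  Combine with x ≡ 3 (mod 17); new modulus lcm = 127908.
    Write x = 7319 + 7524·t and substitute into x ≡ 3 (mod 17): 7524·t ≡ 3 − 7319 = -7316 (mod 17).
    Reduce coefficients mod 17: 10·t ≡ 11 (mod 17).
    The inverse of 10 mod 17 is 12 (since 10·12 = 120 = 7·17 + 1), so t ≡ 12·11 = 132 ≡ 13 (mod 17).
    Then x = 7319 + 7524·13 = 105131, valid modulo lcm(7524, 17) = 127908: x ≡ 105131 (mod 127908).
Verify against each original: 105131 mod 9 = 2, 105131 mod 4 = 3, 105131 mod 19 = 4, 105131 mod 11 = 4, 105131 mod 17 = 3.

x ≡ 105131 (mod 127908).


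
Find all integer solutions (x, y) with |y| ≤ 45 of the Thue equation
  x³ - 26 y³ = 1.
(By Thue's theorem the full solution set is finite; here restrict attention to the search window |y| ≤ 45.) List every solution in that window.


The equation is x³ - 26y³ = 1. For fixed y, x³ = 26·y³ + 1, so a solution requires the RHS to be a perfect cube.
Strategy: iterate y from -45 to 45, compute RHS = 26·y³ + 1, and check whether it is a (positive or negative) perfect cube.
Check small values of y:
  y = 0: RHS = 1 = (1)³ ⇒ x = 1 works.
  y = 1: RHS = 27 = (3)³ ⇒ x = 3 works.
  y = -1: RHS = -25 is not a perfect cube.
  y = 2: RHS = 209 is not a perfect cube.
  y = -2: RHS = -207 is not a perfect cube.
  y = 3: RHS = 703 is not a perfect cube.
  y = -3: RHS = -701 is not a perfect cube.
Continuing the search up to |y| = 45 finds no further solutions beyond those listed.
Collected solutions: (1, 0), (3, 1).

Solutions (with |y| ≤ 45): (1, 0), (3, 1).


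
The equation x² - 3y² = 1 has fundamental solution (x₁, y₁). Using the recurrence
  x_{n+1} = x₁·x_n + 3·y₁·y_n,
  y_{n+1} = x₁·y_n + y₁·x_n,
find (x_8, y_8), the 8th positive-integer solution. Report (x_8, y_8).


Step 1: Find the fundamental solution (x₁, y₁) of x² - 3y² = 1.
  Expand √3 as a continued fraction. a₀ = ⌊√3⌋ = 1; iterate m_{k+1} = d_k·a_k − m_k, d_{k+1} = (3 − m_{k+1}²)/d_k, a_{k+1} = ⌊(a₀ + m_{k+1})/d_{k+1}⌋ (starting m₀ = 0, d₀ = 1), with convergents p_k = a_k·p_{k-1} + p_{k-2}, q_k = a_k·q_{k-1} + q_{k-2} (p₋₁ = 1, q₋₁ = 0):
  k = 0: a₀ = 1; p₀/q₀ = 1/1; p₀² − 3·q₀² = 1 − 3 = -2.
  k = 1: m = 1, d = 2, a = ⌊(1 + 1)/2⌋ = 1; p/q = (1·1 + 1)/(1·1 + 0) = 2/1; p² − 3·q² = 4 − 3 = 1.
  The first convergent with p² − 3·q² = 1 gives the fundamental solution (x₁, y₁) = (2, 1).
Step 2: Apply the recurrence (x_{n+1}, y_{n+1}) = (x₁x_n + 3y₁y_n, x₁y_n + y₁x_n) repeatedly.
  From (x_1, y_1) = (2, 1): x_2 = 2·2 + 3·1·1 = 7; y_2 = 2·1 + 1·2 = 4.
  From (x_2, y_2) = (7, 4): x_3 = 2·7 + 3·1·4 = 26; y_3 = 2·4 + 1·7 = 15.
  From (x_3, y_3) = (26, 15): x_4 = 2·26 + 3·1·15 = 97; y_4 = 2·15 + 1·26 = 56.
  From (x_4, y_4) = (97, 56): x_5 = 2·97 + 3·1·56 = 362; y_5 = 2·56 + 1·97 = 209.
  From (x_5, y_5) = (362, 209): x_6 = 2·362 + 3·1·209 = 1351; y_6 = 2·209 + 1·362 = 780.
  From (x_6, y_6) = (1351, 780): x_7 = 2·1351 + 3·1·780 = 5042; y_7 = 2·780 + 1·1351 = 2911.
  From (x_7, y_7) = (5042, 2911): x_8 = 2·5042 + 3·1·2911 = 18817; y_8 = 2·2911 + 1·5042 = 10864.
Step 3: Verify x_8² - 3·y_8² = 354079489 - 354079488 = 1 (should be 1). ✓

(x_1, y_1) = (2, 1); (x_8, y_8) = (18817, 10864).


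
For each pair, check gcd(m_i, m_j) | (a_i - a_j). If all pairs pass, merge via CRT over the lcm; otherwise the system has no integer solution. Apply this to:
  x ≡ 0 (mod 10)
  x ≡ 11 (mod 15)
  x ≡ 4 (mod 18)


Moduli 10, 15, 18 are not pairwise coprime, so CRT works modulo lcm(m_i) when all pairwise compatibility conditions hold.
Pairwise compatibility: gcd(m_i, m_j) must divide a_i - a_j for every pair.
Merge one congruence at a time:
  Start: x ≡ 0 (mod 10).
  Combine with x ≡ 11 (mod 15): gcd(10, 15) = 5, and 11 - 0 = 11 is NOT divisible by 5.
    ⇒ system is inconsistent (no integer solution).

No solution (the system is inconsistent).


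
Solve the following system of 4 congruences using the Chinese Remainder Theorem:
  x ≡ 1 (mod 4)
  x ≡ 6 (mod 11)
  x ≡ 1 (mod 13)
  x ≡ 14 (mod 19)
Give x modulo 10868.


Product of moduli M = 4 · 11 · 13 · 19 = 10868.
Merge one congruence at a time:
  Start: x ≡ 1 (mod 4).
  Combine with x ≡ 6 (mod 11); new modulus lcm = 44.
    Write x = 1 + 4·t and substitute into x ≡ 6 (mod 11): 4·t ≡ 6 − 1 = 5 (mod 11).
    The inverse of 4 mod 11 is 3 (since 4·3 = 12 = 1·11 + 1), so t ≡ 3·5 = 15 ≡ 4 (mod 11).
    Then x = 1 + 4·4 = 17, valid modulo lcm(4, 11) = 44: x ≡ 17 (mod 44).
  Combine with x ≡ 1 (mod 13); new modulus lcm = 572.
    Write x = 17 + 44·t and substitute into x ≡ 1 (mod 13): 44·t ≡ 1 − 17 = -16 (mod 13).
    Reduce coefficients mod 13: 5·t ≡ 10 (mod 13).
    The inverse of 5 mod 13 is 8 (since 5·8 = 40 = 3·13 + 1), so t ≡ 8·10 = 80 ≡ 2 (mod 13).
    Then x = 17 + 44·2 = 105, valid modulo lcm(44, 13) = 572: x ≡ 105 (mod 572).
  Combine with x ≡ 14 (mod 19); new modulus lcm = 10868.
    Write x = 105 + 572·t and substitute into x ≡ 14 (mod 19): 572·t ≡ 14 − 105 = -91 (mod 19).
    Reduce coefficients mod 19: 2·t ≡ 4 (mod 19).
    The inverse of 2 mod 19 is 10 (since 2·10 = 20 = 1·19 + 1), so t ≡ 10·4 = 40 ≡ 2 (mod 19).
    Then x = 105 + 572·2 = 1249, valid modulo lcm(572, 19) = 10868: x ≡ 1249 (mod 10868).
Verify against each original: 1249 mod 4 = 1, 1249 mod 11 = 6, 1249 mod 13 = 1, 1249 mod 19 = 14.

x ≡ 1249 (mod 10868).


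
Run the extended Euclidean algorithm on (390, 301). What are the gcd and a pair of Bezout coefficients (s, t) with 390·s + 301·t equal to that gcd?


Euclidean algorithm on (390, 301) — divide until remainder is 0:
  390 = 1 · 301 + 89
  301 = 3 · 89 + 34
  89 = 2 · 34 + 21
  34 = 1 · 21 + 13
  21 = 1 · 13 + 8
  13 = 1 · 8 + 5
  8 = 1 · 5 + 3
  5 = 1 · 3 + 2
  3 = 1 · 2 + 1
  2 = 2 · 1 + 0
gcd(390, 301) = 1.
Track Bezout coefficients alongside the remainders: start with r₀ = 390 = a·1 + b·0 (s = 1, t = 0) and r₁ = 301 = a·0 + b·1 (s = 0, t = 1); each new remainder r_{k+1} = r_{k-1} − q_k·r_k inherits s_{k+1} = s_{k-1} − q_k·s_k, t_{k+1} = t_{k-1} − q_k·t_k, so r_k = a·s_k + b·t_k at every step:
  q = 1: r = 89, s = 1 − 1·0 = 1, t = 0 − 1·1 = -1  (check: 390·1 + 301·(-1) = 89)
  q = 3: r = 34, s = 0 − 3·1 = -3, t = 1 − 3·(-1) = 4  (check: 390·(-3) + 301·4 = 34)
  q = 2: r = 21, s = 1 − 2·(-3) = 7, t = -1 − 2·4 = -9  (check: 390·7 + 301·(-9) = 21)
  q = 1: r = 13, s = -3 − 1·7 = -10, t = 4 − 1·(-9) = 13  (check: 390·(-10) + 301·13 = 13)
  q = 1: r = 8, s = 7 − 1·(-10) = 17, t = -9 − 1·13 = -22  (check: 390·17 + 301·(-22) = 8)
  q = 1: r = 5, s = -10 − 1·17 = -27, t = 13 − 1·(-22) = 35  (check: 390·(-27) + 301·35 = 5)
  q = 1: r = 3, s = 17 − 1·(-27) = 44, t = -22 − 1·35 = -57  (check: 390·44 + 301·(-57) = 3)
  q = 1: r = 2, s = -27 − 1·44 = -71, t = 35 − 1·(-57) = 92  (check: 390·(-71) + 301·92 = 2)
  q = 1: r = 1, s = 44 − 1·(-71) = 115, t = -57 − 1·92 = -149  (check: 390·115 + 301·(-149) = 1)
The row with r = 1 (the gcd) gives the Bezout coefficients s = 115, t = -149.
Result: 390 · (115) + 301 · (-149) = 1.

gcd(390, 301) = 1; s = 115, t = -149 (check: 390·115 + 301·(-149) = 1).


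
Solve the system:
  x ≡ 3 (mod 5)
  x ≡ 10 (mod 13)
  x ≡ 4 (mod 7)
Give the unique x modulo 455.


Moduli 5, 13, 7 are pairwise coprime; by CRT there is a unique solution modulo M = 5 · 13 · 7 = 455.
Solve pairwise, accumulating the modulus:
  Start with x ≡ 3 (mod 5).
  Combine with x ≡ 10 (mod 13): since gcd(5, 13) = 1, we get a unique residue mod 65.
    Write x = 3 + 5·t and substitute into x ≡ 10 (mod 13): 5·t ≡ 10 − 3 = 7 (mod 13).
    The inverse of 5 mod 13 is 8 (since 5·8 = 40 = 3·13 + 1), so t ≡ 8·7 = 56 ≡ 4 (mod 13).
    Then x = 3 + 5·4 = 23, valid modulo lcm(5, 13) = 65: x ≡ 23 (mod 65).
  Combine with x ≡ 4 (mod 7): since gcd(65, 7) = 1, we get a unique residue mod 455.
    Write x = 23 + 65·t and substitute into x ≡ 4 (mod 7): 65·t ≡ 4 − 23 = -19 (mod 7).
    Reduce coefficients mod 7: 2·t ≡ 2 (mod 7).
    The inverse of 2 mod 7 is 4 (since 2·4 = 8 = 1·7 + 1), so t ≡ 4·2 = 8 ≡ 1 (mod 7).
    Then x = 23 + 65·1 = 88, valid modulo lcm(65, 7) = 455: x ≡ 88 (mod 455).
Verify: 88 mod 5 = 3 ✓, 88 mod 13 = 10 ✓, 88 mod 7 = 4 ✓.

x ≡ 88 (mod 455).


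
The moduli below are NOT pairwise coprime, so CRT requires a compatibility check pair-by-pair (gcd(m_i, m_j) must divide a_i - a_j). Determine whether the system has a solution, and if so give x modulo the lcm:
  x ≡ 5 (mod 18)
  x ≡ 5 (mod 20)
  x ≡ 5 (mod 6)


Moduli 18, 20, 6 are not pairwise coprime, so CRT works modulo lcm(m_i) when all pairwise compatibility conditions hold.
Pairwise compatibility: gcd(m_i, m_j) must divide a_i - a_j for every pair.
Merge one congruence at a time:
  Start: x ≡ 5 (mod 18).
  Combine with x ≡ 5 (mod 20): gcd(18, 20) = 2; 5 - 5 = 0, which IS divisible by 2, so compatible.
    Write x = 5 + 18·t and substitute into x ≡ 5 (mod 20): 18·t ≡ 5 − 5 = 0 (mod 20).
    Divide the congruence (and modulus) by g = 2: 9·t ≡ 0 (mod 10).
    The inverse of 9 mod 10 is 9 (since 9·9 = 81 = 8·10 + 1), so t ≡ 9·0 = 0 ≡ 0 (mod 10).
    Then x = 5 + 18·0 = 5, valid modulo lcm(18, 20) = 180: x ≡ 5 (mod 180).
  Combine with x ≡ 5 (mod 6): gcd(180, 6) = 6; 5 - 5 = 0, which IS divisible by 6, so compatible.
    Write x = 5 + 180·t and substitute into x ≡ 5 (mod 6): 180·t ≡ 5 − 5 = 0 (mod 6).
    Divide the congruence (and modulus) by g = 6: 30·t ≡ 0 (mod 1).
    Modulo 1 every t works; take t = 0.
    Then x = 5 + 180·0 = 5, valid modulo lcm(180, 6) = 180: x ≡ 5 (mod 180).
Verify: 5 mod 18 = 5, 5 mod 20 = 5, 5 mod 6 = 5.

x ≡ 5 (mod 180).


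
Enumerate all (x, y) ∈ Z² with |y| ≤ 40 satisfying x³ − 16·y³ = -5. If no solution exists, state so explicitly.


The equation is x³ - 16y³ = -5. For fixed y, x³ = 16·y³ − 5, so a solution requires the RHS to be a perfect cube.
Strategy: iterate y from -40 to 40, compute RHS = 16·y³ − 5, and check whether it is a (positive or negative) perfect cube.
Check small values of y:
  y = 0: RHS = -5 is not a perfect cube.
  y = 1: RHS = 11 is not a perfect cube.
  y = -1: RHS = -21 is not a perfect cube.
  y = 2: RHS = 123 is not a perfect cube.
  y = -2: RHS = -133 is not a perfect cube.
  y = 3: RHS = 427 is not a perfect cube.
  y = -3: RHS = -437 is not a perfect cube.
Continuing the search up to |y| = 40 finds no solutions either.
No (x, y) in the scanned range satisfies the equation.

No integer solutions with |y| ≤ 40.


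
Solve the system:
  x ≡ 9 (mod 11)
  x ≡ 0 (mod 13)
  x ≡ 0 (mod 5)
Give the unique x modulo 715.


Moduli 11, 13, 5 are pairwise coprime; by CRT there is a unique solution modulo M = 11 · 13 · 5 = 715.
Solve pairwise, accumulating the modulus:
  Start with x ≡ 9 (mod 11).
  Combine with x ≡ 0 (mod 13): since gcd(11, 13) = 1, we get a unique residue mod 143.
    Write x = 9 + 11·t and substitute into x ≡ 0 (mod 13): 11·t ≡ 0 − 9 = -9 (mod 13).
    Reduce coefficients mod 13: 11·t ≡ 4 (mod 13).
    The inverse of 11 mod 13 is 6 (since 11·6 = 66 = 5·13 + 1), so t ≡ 6·4 = 24 ≡ 11 (mod 13).
    Then x = 9 + 11·11 = 130, valid modulo lcm(11, 13) = 143: x ≡ 130 (mod 143).
  Combine with x ≡ 0 (mod 5): since gcd(143, 5) = 1, we get a unique residue mod 715.
    Write x = 130 + 143·t and substitute into x ≡ 0 (mod 5): 143·t ≡ 0 − 130 = -130 (mod 5).
    Reduce coefficients mod 5: 3·t ≡ 0 (mod 5).
    The inverse of 3 mod 5 is 2 (since 3·2 = 6 = 1·5 + 1), so t ≡ 2·0 = 0 ≡ 0 (mod 5).
    Then x = 130 + 143·0 = 130, valid modulo lcm(143, 5) = 715: x ≡ 130 (mod 715).
Verify: 130 mod 11 = 9 ✓, 130 mod 13 = 0 ✓, 130 mod 5 = 0 ✓.

x ≡ 130 (mod 715).


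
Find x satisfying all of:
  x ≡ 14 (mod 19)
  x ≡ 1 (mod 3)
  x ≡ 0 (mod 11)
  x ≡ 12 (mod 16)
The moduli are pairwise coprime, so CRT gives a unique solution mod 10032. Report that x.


Product of moduli M = 19 · 3 · 11 · 16 = 10032.
Merge one congruence at a time:
  Start: x ≡ 14 (mod 19).
  Combine with x ≡ 1 (mod 3); new modulus lcm = 57.
    Write x = 14 + 19·t and substitute into x ≡ 1 (mod 3): 19·t ≡ 1 − 14 = -13 (mod 3).
    Reduce coefficients mod 3: 1·t ≡ 2 (mod 3).
    So t ≡ 2 (mod 3).
    Then x = 14 + 19·2 = 52, valid modulo lcm(19, 3) = 57: x ≡ 52 (mod 57).
  Combine with x ≡ 0 (mod 11); new modulus lcm = 627.
    Write x = 52 + 57·t and substitute into x ≡ 0 (mod 11): 57·t ≡ 0 − 52 = -52 (mod 11).
    Reduce coefficients mod 11: 2·t ≡ 3 (mod 11).
    The inverse of 2 mod 11 is 6 (since 2·6 = 12 = 1·11 + 1), so t ≡ 6·3 = 18 ≡ 7 (mod 11).
    Then x = 52 + 57·7 = 451, valid modulo lcm(57, 11) = 627: x ≡ 451 (mod 627).
  Combine with x ≡ 12 (mod 16); new modulus lcm = 10032.
    Write x = 451 + 627·t and substitute into x ≡ 12 (mod 16): 627·t ≡ 12 − 451 = -439 (mod 16).
    Reduce coefficients mod 16: 3·t ≡ 9 (mod 16).
    The inverse of 3 mod 16 is 11 (since 3·11 = 33 = 2·16 + 1), so t ≡ 11·9 = 99 ≡ 3 (mod 16).
    Then x = 451 + 627·3 = 2332, valid modulo lcm(627, 16) = 10032: x ≡ 2332 (mod 10032).
Verify against each original: 2332 mod 19 = 14, 2332 mod 3 = 1, 2332 mod 11 = 0, 2332 mod 16 = 12.

x ≡ 2332 (mod 10032).


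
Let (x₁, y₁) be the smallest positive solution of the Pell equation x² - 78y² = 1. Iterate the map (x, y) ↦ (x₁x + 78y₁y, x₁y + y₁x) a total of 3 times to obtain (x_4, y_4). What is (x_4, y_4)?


Step 1: Find the fundamental solution (x₁, y₁) of x² - 78y² = 1.
  Expand √78 as a continued fraction. a₀ = ⌊√78⌋ = 8; iterate m_{k+1} = d_k·a_k − m_k, d_{k+1} = (78 − m_{k+1}²)/d_k, a_{k+1} = ⌊(a₀ + m_{k+1})/d_{k+1}⌋ (starting m₀ = 0, d₀ = 1), with convergents p_k = a_k·p_{k-1} + p_{k-2}, q_k = a_k·q_{k-1} + q_{k-2} (p₋₁ = 1, q₋₁ = 0):
  k = 0: a₀ = 8; p₀/q₀ = 8/1; p₀² − 78·q₀² = 64 − 78 = -14.
  k = 1: m = 8, d = 14, a = ⌊(8 + 8)/14⌋ = 1; p/q = (1·8 + 1)/(1·1 + 0) = 9/1; p² − 78·q² = 81 − 78 = 3.
  k = 2: m = 6, d = 3, a = ⌊(8 + 6)/3⌋ = 4; p/q = (4·9 + 8)/(4·1 + 1) = 44/5; p² − 78·q² = 1936 − 1950 = -14.
  k = 3: m = 6, d = 14, a = ⌊(8 + 6)/14⌋ = 1; p/q = (1·44 + 9)/(1·5 + 1) = 53/6; p² − 78·q² = 2809 − 2808 = 1.
  The first convergent with p² − 78·q² = 1 gives the fundamental solution (x₁, y₁) = (53, 6).
Step 2: Apply the recurrence (x_{n+1}, y_{n+1}) = (x₁x_n + 78y₁y_n, x₁y_n + y₁x_n) repeatedly.
  From (x_1, y_1) = (53, 6): x_2 = 53·53 + 78·6·6 = 5617; y_2 = 53·6 + 6·53 = 636.
  From (x_2, y_2) = (5617, 636): x_3 = 53·5617 + 78·6·636 = 595349; y_3 = 53·636 + 6·5617 = 67410.
  From (x_3, y_3) = (595349, 67410): x_4 = 53·595349 + 78·6·67410 = 63101377; y_4 = 53·67410 + 6·595349 = 7144824.
Step 3: Verify x_4² - 78·y_4² = 3981783779296129 - 3981783779296128 = 1 (should be 1). ✓

(x_1, y_1) = (53, 6); (x_4, y_4) = (63101377, 7144824).


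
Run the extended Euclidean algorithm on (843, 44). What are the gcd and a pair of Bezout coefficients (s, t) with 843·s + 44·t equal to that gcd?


Euclidean algorithm on (843, 44) — divide until remainder is 0:
  843 = 19 · 44 + 7
  44 = 6 · 7 + 2
  7 = 3 · 2 + 1
  2 = 2 · 1 + 0
gcd(843, 44) = 1.
Track Bezout coefficients alongside the remainders: start with r₀ = 843 = a·1 + b·0 (s = 1, t = 0) and r₁ = 44 = a·0 + b·1 (s = 0, t = 1); each new remainder r_{k+1} = r_{k-1} − q_k·r_k inherits s_{k+1} = s_{k-1} − q_k·s_k, t_{k+1} = t_{k-1} − q_k·t_k, so r_k = a·s_k + b·t_k at every step:
  q = 19: r = 7, s = 1 − 19·0 = 1, t = 0 − 19·1 = -19  (check: 843·1 + 44·(-19) = 7)
  q = 6: r = 2, s = 0 − 6·1 = -6, t = 1 − 6·(-19) = 115  (check: 843·(-6) + 44·115 = 2)
  q = 3: r = 1, s = 1 − 3·(-6) = 19, t = -19 − 3·115 = -364  (check: 843·19 + 44·(-364) = 1)
The row with r = 1 (the gcd) gives the Bezout coefficients s = 19, t = -364.
Result: 843 · (19) + 44 · (-364) = 1.

gcd(843, 44) = 1; s = 19, t = -364 (check: 843·19 + 44·(-364) = 1).


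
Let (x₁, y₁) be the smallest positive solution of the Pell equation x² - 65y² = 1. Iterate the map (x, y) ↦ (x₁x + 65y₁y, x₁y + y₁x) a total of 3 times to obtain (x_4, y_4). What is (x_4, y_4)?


Step 1: Find the fundamental solution (x₁, y₁) of x² - 65y² = 1.
  Expand √65 as a continued fraction. a₀ = ⌊√65⌋ = 8; iterate m_{k+1} = d_k·a_k − m_k, d_{k+1} = (65 − m_{k+1}²)/d_k, a_{k+1} = ⌊(a₀ + m_{k+1})/d_{k+1}⌋ (starting m₀ = 0, d₀ = 1), with convergents p_k = a_k·p_{k-1} + p_{k-2}, q_k = a_k·q_{k-1} + q_{k-2} (p₋₁ = 1, q₋₁ = 0):
  k = 0: a₀ = 8; p₀/q₀ = 8/1; p₀² − 65·q₀² = 64 − 65 = -1.
  k = 1: m = 8, d = 1, a = ⌊(8 + 8)/1⌋ = 16; p/q = (16·8 + 1)/(16·1 + 0) = 129/16; p² − 65·q² = 16641 − 16640 = 1.
  The first convergent with p² − 65·q² = 1 gives the fundamental solution (x₁, y₁) = (129, 16).
Step 2: Apply the recurrence (x_{n+1}, y_{n+1}) = (x₁x_n + 65y₁y_n, x₁y_n + y₁x_n) repeatedly.
  From (x_1, y_1) = (129, 16): x_2 = 129·129 + 65·16·16 = 33281; y_2 = 129·16 + 16·129 = 4128.
  From (x_2, y_2) = (33281, 4128): x_3 = 129·33281 + 65·16·4128 = 8586369; y_3 = 129·4128 + 16·33281 = 1065008.
  From (x_3, y_3) = (8586369, 1065008): x_4 = 129·8586369 + 65·16·1065008 = 2215249921; y_4 = 129·1065008 + 16·8586369 = 274767936.
Step 3: Verify x_4² - 65·y_4² = 4907332212490506241 - 4907332212490506240 = 1 (should be 1). ✓

(x_1, y_1) = (129, 16); (x_4, y_4) = (2215249921, 274767936).


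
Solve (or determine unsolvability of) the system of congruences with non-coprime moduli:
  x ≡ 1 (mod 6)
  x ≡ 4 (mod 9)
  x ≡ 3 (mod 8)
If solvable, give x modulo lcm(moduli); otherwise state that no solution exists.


Moduli 6, 9, 8 are not pairwise coprime, so CRT works modulo lcm(m_i) when all pairwise compatibility conditions hold.
Pairwise compatibility: gcd(m_i, m_j) must divide a_i - a_j for every pair.
Merge one congruence at a time:
  Start: x ≡ 1 (mod 6).
  Combine with x ≡ 4 (mod 9): gcd(6, 9) = 3; 4 - 1 = 3, which IS divisible by 3, so compatible.
    Write x = 1 + 6·t and substitute into x ≡ 4 (mod 9): 6·t ≡ 4 − 1 = 3 (mod 9).
    Divide the congruence (and modulus) by g = 3: 2·t ≡ 1 (mod 3).
    The inverse of 2 mod 3 is 2 (since 2·2 = 4 = 1·3 + 1), so t ≡ 2·1 = 2 ≡ 2 (mod 3).
    Then x = 1 + 6·2 = 13, valid modulo lcm(6, 9) = 18: x ≡ 13 (mod 18).
  Combine with x ≡ 3 (mod 8): gcd(18, 8) = 2; 3 - 13 = -10, which IS divisible by 2, so compatible.
    Write x = 13 + 18·t and substitute into x ≡ 3 (mod 8): 18·t ≡ 3 − 13 = -10 (mod 8).
    Divide the congruence (and modulus) by g = 2: 9·t ≡ -5 (mod 4).
    Reduce coefficients mod 4: 1·t ≡ 3 (mod 4).
    So t ≡ 3 (mod 4).
    Then x = 13 + 18·3 = 67, valid modulo lcm(18, 8) = 72: x ≡ 67 (mod 72).
Verify: 67 mod 6 = 1, 67 mod 9 = 4, 67 mod 8 = 3.

x ≡ 67 (mod 72).


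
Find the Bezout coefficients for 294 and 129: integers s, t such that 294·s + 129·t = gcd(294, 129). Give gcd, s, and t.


Euclidean algorithm on (294, 129) — divide until remainder is 0:
  294 = 2 · 129 + 36
  129 = 3 · 36 + 21
  36 = 1 · 21 + 15
  21 = 1 · 15 + 6
  15 = 2 · 6 + 3
  6 = 2 · 3 + 0
gcd(294, 129) = 3.
Track Bezout coefficients alongside the remainders: start with r₀ = 294 = a·1 + b·0 (s = 1, t = 0) and r₁ = 129 = a·0 + b·1 (s = 0, t = 1); each new remainder r_{k+1} = r_{k-1} − q_k·r_k inherits s_{k+1} = s_{k-1} − q_k·s_k, t_{k+1} = t_{k-1} − q_k·t_k, so r_k = a·s_k + b·t_k at every step:
  q = 2: r = 36, s = 1 − 2·0 = 1, t = 0 − 2·1 = -2  (check: 294·1 + 129·(-2) = 36)
  q = 3: r = 21, s = 0 − 3·1 = -3, t = 1 − 3·(-2) = 7  (check: 294·(-3) + 129·7 = 21)
  q = 1: r = 15, s = 1 − 1·(-3) = 4, t = -2 − 1·7 = -9  (check: 294·4 + 129·(-9) = 15)
  q = 1: r = 6, s = -3 − 1·4 = -7, t = 7 − 1·(-9) = 16  (check: 294·(-7) + 129·16 = 6)
  q = 2: r = 3, s = 4 − 2·(-7) = 18, t = -9 − 2·16 = -41  (check: 294·18 + 129·(-41) = 3)
The row with r = 3 (the gcd) gives the Bezout coefficients s = 18, t = -41.
Result: 294 · (18) + 129 · (-41) = 3.

gcd(294, 129) = 3; s = 18, t = -41 (check: 294·18 + 129·(-41) = 3).


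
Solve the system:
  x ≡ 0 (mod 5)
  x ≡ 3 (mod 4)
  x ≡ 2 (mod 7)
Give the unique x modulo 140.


Moduli 5, 4, 7 are pairwise coprime; by CRT there is a unique solution modulo M = 5 · 4 · 7 = 140.
Solve pairwise, accumulating the modulus:
  Start with x ≡ 0 (mod 5).
  Combine with x ≡ 3 (mod 4): since gcd(5, 4) = 1, we get a unique residue mod 20.
    Write x = 0 + 5·t and substitute into x ≡ 3 (mod 4): 5·t ≡ 3 − 0 = 3 (mod 4).
    Reduce coefficients mod 4: 1·t ≡ 3 (mod 4).
    So t ≡ 3 (mod 4).
    Then x = 0 + 5·3 = 15, valid modulo lcm(5, 4) = 20: x ≡ 15 (mod 20).
  Combine with x ≡ 2 (mod 7): since gcd(20, 7) = 1, we get a unique residue mod 140.
    Write x = 15 + 20·t and substitute into x ≡ 2 (mod 7): 20·t ≡ 2 − 15 = -13 (mod 7).
    Reduce coefficients mod 7: 6·t ≡ 1 (mod 7).
    The inverse of 6 mod 7 is 6 (since 6·6 = 36 = 5·7 + 1), so t ≡ 6·1 = 6 ≡ 6 (mod 7).
    Then x = 15 + 20·6 = 135, valid modulo lcm(20, 7) = 140: x ≡ 135 (mod 140).
Verify: 135 mod 5 = 0 ✓, 135 mod 4 = 3 ✓, 135 mod 7 = 2 ✓.

x ≡ 135 (mod 140).


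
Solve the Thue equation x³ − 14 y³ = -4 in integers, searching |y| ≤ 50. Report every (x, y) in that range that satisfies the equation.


The equation is x³ - 14y³ = -4. For fixed y, x³ = 14·y³ − 4, so a solution requires the RHS to be a perfect cube.
Strategy: iterate y from -50 to 50, compute RHS = 14·y³ − 4, and check whether it is a (positive or negative) perfect cube.
Check small values of y:
  y = 0: RHS = -4 is not a perfect cube.
  y = 1: RHS = 10 is not a perfect cube.
  y = -1: RHS = -18 is not a perfect cube.
  y = 2: RHS = 108 is not a perfect cube.
  y = -2: RHS = -116 is not a perfect cube.
  y = 3: RHS = 374 is not a perfect cube.
  y = -3: RHS = -382 is not a perfect cube.
Continuing the search up to |y| = 50 finds no solutions either.
No (x, y) in the scanned range satisfies the equation.

No integer solutions with |y| ≤ 50.


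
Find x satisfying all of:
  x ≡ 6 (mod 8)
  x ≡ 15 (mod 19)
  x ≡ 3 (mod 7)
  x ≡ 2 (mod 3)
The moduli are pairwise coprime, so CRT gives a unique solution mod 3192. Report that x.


Product of moduli M = 8 · 19 · 7 · 3 = 3192.
Merge one congruence at a time:
  Start: x ≡ 6 (mod 8).
  Combine with x ≡ 15 (mod 19); new modulus lcm = 152.
    Write x = 6 + 8·t and substitute into x ≡ 15 (mod 19): 8·t ≡ 15 − 6 = 9 (mod 19).
    The inverse of 8 mod 19 is 12 (since 8·12 = 96 = 5·19 + 1), so t ≡ 12·9 = 108 ≡ 13 (mod 19).
    Then x = 6 + 8·13 = 110, valid modulo lcm(8, 19) = 152: x ≡ 110 (mod 152).
  Combine with x ≡ 3 (mod 7); new modulus lcm = 1064.
    Write x = 110 + 152·t and substitute into x ≡ 3 (mod 7): 152·t ≡ 3 − 110 = -107 (mod 7).
    Reduce coefficients mod 7: 5·t ≡ 5 (mod 7).
    The inverse of 5 mod 7 is 3 (since 5·3 = 15 = 2·7 + 1), so t ≡ 3·5 = 15 ≡ 1 (mod 7).
    Then x = 110 + 152·1 = 262, valid modulo lcm(152, 7) = 1064: x ≡ 262 (mod 1064).
  Combine with x ≡ 2 (mod 3); new modulus lcm = 3192.
    Write x = 262 + 1064·t and substitute into x ≡ 2 (mod 3): 1064·t ≡ 2 − 262 = -260 (mod 3).
    Reduce coefficients mod 3: 2·t ≡ 1 (mod 3).
    The inverse of 2 mod 3 is 2 (since 2·2 = 4 = 1·3 + 1), so t ≡ 2·1 = 2 ≡ 2 (mod 3).
    Then x = 262 + 1064·2 = 2390, valid modulo lcm(1064, 3) = 3192: x ≡ 2390 (mod 3192).
Verify against each original: 2390 mod 8 = 6, 2390 mod 19 = 15, 2390 mod 7 = 3, 2390 mod 3 = 2.

x ≡ 2390 (mod 3192).


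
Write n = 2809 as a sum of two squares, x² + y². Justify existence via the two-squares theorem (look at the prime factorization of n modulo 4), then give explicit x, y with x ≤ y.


Step 1: Factor n = 2809 = 53^2.
Step 2: Check the mod-4 condition on each prime factor: 53 ≡ 1 (mod 4), exponent 2.
All primes ≡ 3 (mod 4) appear to even exponent (or don't appear), so by the two-squares theorem n IS expressible as a sum of two squares.
Step 3: Build a representation. Here n = 53 · 53 is a product of primes ≡ 1 (mod 4). Each prime p ≡ 1 (mod 4) is itself a sum of two squares; find a² by testing p − a² for a perfect square:
  53: 53 − 1² = 52, 53 − 2² = 49 = 7² ⇒ 53 = 2² + 7².
  Combine using the Brahmagupta–Fibonacci identity (a² + b²)(c² + d²) = (ac − bd)² + (ad + bc)² = (ac + bd)² + (ad − bc)²:
  53 · 53 = 2809: from (2² + 7²)(2² + 7²), take (2·2 − 7·7, 2·7 + 7·2) = (4 − 49, 14 + 14) = (-45, 28); dropping signs (only squares matter) gives (45, 28); check 45² + 28² = 2025 + 784 = 2809 ✓.
Step 4: Order so x ≤ y and verify: 28² + 45² = 784 + 2025 = 2809 = n. ✓

n = 2809 = 28² + 45² (one valid representation with x ≤ y).


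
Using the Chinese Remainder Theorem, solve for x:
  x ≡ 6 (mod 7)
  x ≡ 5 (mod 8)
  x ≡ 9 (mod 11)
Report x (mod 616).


Moduli 7, 8, 11 are pairwise coprime; by CRT there is a unique solution modulo M = 7 · 8 · 11 = 616.
Solve pairwise, accumulating the modulus:
  Start with x ≡ 6 (mod 7).
  Combine with x ≡ 5 (mod 8): since gcd(7, 8) = 1, we get a unique residue mod 56.
    Write x = 6 + 7·t and substitute into x ≡ 5 (mod 8): 7·t ≡ 5 − 6 = -1 (mod 8).
    Reduce coefficients mod 8: 7·t ≡ 7 (mod 8).
    The inverse of 7 mod 8 is 7 (since 7·7 = 49 = 6·8 + 1), so t ≡ 7·7 = 49 ≡ 1 (mod 8).
    Then x = 6 + 7·1 = 13, valid modulo lcm(7, 8) = 56: x ≡ 13 (mod 56).
  Combine with x ≡ 9 (mod 11): since gcd(56, 11) = 1, we get a unique residue mod 616.
    Write x = 13 + 56·t and substitute into x ≡ 9 (mod 11): 56·t ≡ 9 − 13 = -4 (mod 11).
    Reduce coefficients mod 11: 1·t ≡ 7 (mod 11).
    So t ≡ 7 (mod 11).
    Then x = 13 + 56·7 = 405, valid modulo lcm(56, 11) = 616: x ≡ 405 (mod 616).
Verify: 405 mod 7 = 6 ✓, 405 mod 8 = 5 ✓, 405 mod 11 = 9 ✓.

x ≡ 405 (mod 616).


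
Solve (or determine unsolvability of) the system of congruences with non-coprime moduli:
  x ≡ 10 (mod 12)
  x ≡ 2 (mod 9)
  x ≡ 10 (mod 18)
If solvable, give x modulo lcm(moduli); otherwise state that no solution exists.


Moduli 12, 9, 18 are not pairwise coprime, so CRT works modulo lcm(m_i) when all pairwise compatibility conditions hold.
Pairwise compatibility: gcd(m_i, m_j) must divide a_i - a_j for every pair.
Merge one congruence at a time:
  Start: x ≡ 10 (mod 12).
  Combine with x ≡ 2 (mod 9): gcd(12, 9) = 3, and 2 - 10 = -8 is NOT divisible by 3.
    ⇒ system is inconsistent (no integer solution).

No solution (the system is inconsistent).


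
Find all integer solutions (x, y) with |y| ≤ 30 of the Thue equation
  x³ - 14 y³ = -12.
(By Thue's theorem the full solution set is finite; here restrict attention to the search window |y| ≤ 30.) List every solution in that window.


The equation is x³ - 14y³ = -12. For fixed y, x³ = 14·y³ − 12, so a solution requires the RHS to be a perfect cube.
Strategy: iterate y from -30 to 30, compute RHS = 14·y³ − 12, and check whether it is a (positive or negative) perfect cube.
Check small values of y:
  y = 0: RHS = -12 is not a perfect cube.
  y = 1: RHS = 2 is not a perfect cube.
  y = -1: RHS = -26 is not a perfect cube.
  y = 2: RHS = 100 is not a perfect cube.
  y = -2: RHS = -124 is not a perfect cube.
  y = 3: RHS = 366 is not a perfect cube.
  y = -3: RHS = -390 is not a perfect cube.
Continuing the search up to |y| = 30 finds no solutions either.
No (x, y) in the scanned range satisfies the equation.

No integer solutions with |y| ≤ 30.


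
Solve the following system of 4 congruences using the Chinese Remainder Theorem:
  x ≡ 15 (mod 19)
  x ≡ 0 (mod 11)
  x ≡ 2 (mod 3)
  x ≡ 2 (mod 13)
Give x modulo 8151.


Product of moduli M = 19 · 11 · 3 · 13 = 8151.
Merge one congruence at a time:
  Start: x ≡ 15 (mod 19).
  Combine with x ≡ 0 (mod 11); new modulus lcm = 209.
    Write x = 15 + 19·t and substitute into x ≡ 0 (mod 11): 19·t ≡ 0 − 15 = -15 (mod 11).
    Reduce coefficients mod 11: 8·t ≡ 7 (mod 11).
    The inverse of 8 mod 11 is 7 (since 8·7 = 56 = 5·11 + 1), so t ≡ 7·7 = 49 ≡ 5 (mod 11).
    Then x = 15 + 19·5 = 110, valid modulo lcm(19, 11) = 209: x ≡ 110 (mod 209).
  Combine with x ≡ 2 (mod 3); new modulus lcm = 627.
    Write x = 110 + 209·t and substitute into x ≡ 2 (mod 3): 209·t ≡ 2 − 110 = -108 (mod 3).
    Reduce coefficients mod 3: 2·t ≡ 0 (mod 3).
    The inverse of 2 mod 3 is 2 (since 2·2 = 4 = 1·3 + 1), so t ≡ 2·0 = 0 ≡ 0 (mod 3).
    Then x = 110 + 209·0 = 110, valid modulo lcm(209, 3) = 627: x ≡ 110 (mod 627).
  Combine with x ≡ 2 (mod 13); new modulus lcm = 8151.
    Write x = 110 + 627·t and substitute into x ≡ 2 (mod 13): 627·t ≡ 2 − 110 = -108 (mod 13).
    Reduce coefficients mod 13: 3·t ≡ 9 (mod 13).
    The inverse of 3 mod 13 is 9 (since 3·9 = 27 = 2·13 + 1), so t ≡ 9·9 = 81 ≡ 3 (mod 13).
    Then x = 110 + 627·3 = 1991, valid modulo lcm(627, 13) = 8151: x ≡ 1991 (mod 8151).
Verify against each original: 1991 mod 19 = 15, 1991 mod 11 = 0, 1991 mod 3 = 2, 1991 mod 13 = 2.

x ≡ 1991 (mod 8151).


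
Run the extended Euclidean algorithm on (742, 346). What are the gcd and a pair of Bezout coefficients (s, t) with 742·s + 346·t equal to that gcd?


Euclidean algorithm on (742, 346) — divide until remainder is 0:
  742 = 2 · 346 + 50
  346 = 6 · 50 + 46
  50 = 1 · 46 + 4
  46 = 11 · 4 + 2
  4 = 2 · 2 + 0
gcd(742, 346) = 2.
Track Bezout coefficients alongside the remainders: start with r₀ = 742 = a·1 + b·0 (s = 1, t = 0) and r₁ = 346 = a·0 + b·1 (s = 0, t = 1); each new remainder r_{k+1} = r_{k-1} − q_k·r_k inherits s_{k+1} = s_{k-1} − q_k·s_k, t_{k+1} = t_{k-1} − q_k·t_k, so r_k = a·s_k + b·t_k at every step:
  q = 2: r = 50, s = 1 − 2·0 = 1, t = 0 − 2·1 = -2  (check: 742·1 + 346·(-2) = 50)
  q = 6: r = 46, s = 0 − 6·1 = -6, t = 1 − 6·(-2) = 13  (check: 742·(-6) + 346·13 = 46)
  q = 1: r = 4, s = 1 − 1·(-6) = 7, t = -2 − 1·13 = -15  (check: 742·7 + 346·(-15) = 4)
  q = 11: r = 2, s = -6 − 11·7 = -83, t = 13 − 11·(-15) = 178  (check: 742·(-83) + 346·178 = 2)
The row with r = 2 (the gcd) gives the Bezout coefficients s = -83, t = 178.
Result: 742 · (-83) + 346 · (178) = 2.

gcd(742, 346) = 2; s = -83, t = 178 (check: 742·(-83) + 346·178 = 2).


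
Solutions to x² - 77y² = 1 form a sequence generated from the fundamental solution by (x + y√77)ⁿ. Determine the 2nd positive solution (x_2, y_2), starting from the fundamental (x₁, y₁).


Step 1: Find the fundamental solution (x₁, y₁) of x² - 77y² = 1.
  Expand √77 as a continued fraction. a₀ = ⌊√77⌋ = 8; iterate m_{k+1} = d_k·a_k − m_k, d_{k+1} = (77 − m_{k+1}²)/d_k, a_{k+1} = ⌊(a₀ + m_{k+1})/d_{k+1}⌋ (starting m₀ = 0, d₀ = 1), with convergents p_k = a_k·p_{k-1} + p_{k-2}, q_k = a_k·q_{k-1} + q_{k-2} (p₋₁ = 1, q₋₁ = 0):
  k = 0: a₀ = 8; p₀/q₀ = 8/1; p₀² − 77·q₀² = 64 − 77 = -13.
  k = 1: m = 8, d = 13, a = ⌊(8 + 8)/13⌋ = 1; p/q = (1·8 + 1)/(1·1 + 0) = 9/1; p² − 77·q² = 81 − 77 = 4.
  k = 2: m = 5, d = 4, a = ⌊(8 + 5)/4⌋ = 3; p/q = (3·9 + 8)/(3·1 + 1) = 35/4; p² − 77·q² = 1225 − 1232 = -7.
  k = 3: m = 7, d = 7, a = ⌊(8 + 7)/7⌋ = 2; p/q = (2·35 + 9)/(2·4 + 1) = 79/9; p² − 77·q² = 6241 − 6237 = 4.
  k = 4: m = 7, d = 4, a = ⌊(8 + 7)/4⌋ = 3; p/q = (3·79 + 35)/(3·9 + 4) = 272/31; p² − 77·q² = 73984 − 73997 = -13.
  k = 5: m = 5, d = 13, a = ⌊(8 + 5)/13⌋ = 1; p/q = (1·272 + 79)/(1·31 + 9) = 351/40; p² − 77·q² = 123201 − 123200 = 1.
  The first convergent with p² − 77·q² = 1 gives the fundamental solution (x₁, y₁) = (351, 40).
Step 2: Apply the recurrence (x_{n+1}, y_{n+1}) = (x₁x_n + 77y₁y_n, x₁y_n + y₁x_n) repeatedly.
  From (x_1, y_1) = (351, 40): x_2 = 351·351 + 77·40·40 = 246401; y_2 = 351·40 + 40·351 = 28080.
Step 3: Verify x_2² - 77·y_2² = 60713452801 - 60713452800 = 1 (should be 1). ✓

(x_1, y_1) = (351, 40); (x_2, y_2) = (246401, 28080).


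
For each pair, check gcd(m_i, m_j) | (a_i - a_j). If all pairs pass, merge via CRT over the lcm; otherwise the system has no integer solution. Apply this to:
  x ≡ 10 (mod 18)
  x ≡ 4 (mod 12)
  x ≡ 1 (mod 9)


Moduli 18, 12, 9 are not pairwise coprime, so CRT works modulo lcm(m_i) when all pairwise compatibility conditions hold.
Pairwise compatibility: gcd(m_i, m_j) must divide a_i - a_j for every pair.
Merge one congruence at a time:
  Start: x ≡ 10 (mod 18).
  Combine with x ≡ 4 (mod 12): gcd(18, 12) = 6; 4 - 10 = -6, which IS divisible by 6, so compatible.
    Write x = 10 + 18·t and substitute into x ≡ 4 (mod 12): 18·t ≡ 4 − 10 = -6 (mod 12).
    Divide the congruence (and modulus) by g = 6: 3·t ≡ -1 (mod 2).
    Reduce coefficients mod 2: 1·t ≡ 1 (mod 2).
    So t ≡ 1 (mod 2).
    Then x = 10 + 18·1 = 28, valid modulo lcm(18, 12) = 36: x ≡ 28 (mod 36).
  Combine with x ≡ 1 (mod 9): gcd(36, 9) = 9; 1 - 28 = -27, which IS divisible by 9, so compatible.
    Write x = 28 + 36·t and substitute into x ≡ 1 (mod 9): 36·t ≡ 1 − 28 = -27 (mod 9).
    Divide the congruence (and modulus) by g = 9: 4·t ≡ -3 (mod 1).
    Modulo 1 every t works; take t = 0.
    Then x = 28 + 36·0 = 28, valid modulo lcm(36, 9) = 36: x ≡ 28 (mod 36).
Verify: 28 mod 18 = 10, 28 mod 12 = 4, 28 mod 9 = 1.

x ≡ 28 (mod 36).


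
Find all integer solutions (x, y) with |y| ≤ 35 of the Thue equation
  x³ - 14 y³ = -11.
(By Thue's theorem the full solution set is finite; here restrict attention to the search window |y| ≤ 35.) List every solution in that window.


The equation is x³ - 14y³ = -11. For fixed y, x³ = 14·y³ − 11, so a solution requires the RHS to be a perfect cube.
Strategy: iterate y from -35 to 35, compute RHS = 14·y³ − 11, and check whether it is a (positive or negative) perfect cube.
Check small values of y:
  y = 0: RHS = -11 is not a perfect cube.
  y = 1: RHS = 3 is not a perfect cube.
  y = -1: RHS = -25 is not a perfect cube.
  y = 2: RHS = 101 is not a perfect cube.
  y = -2: RHS = -123 is not a perfect cube.
  y = 3: RHS = 367 is not a perfect cube.
  y = -3: RHS = -389 is not a perfect cube.
Continuing the search up to |y| = 35 finds no solutions either.
No (x, y) in the scanned range satisfies the equation.

No integer solutions with |y| ≤ 35.


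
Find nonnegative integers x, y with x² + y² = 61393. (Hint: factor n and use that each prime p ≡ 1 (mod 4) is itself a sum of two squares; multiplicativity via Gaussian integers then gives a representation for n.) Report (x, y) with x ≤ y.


Step 1: Factor n = 61393 = 29^2 · 73.
Step 2: Check the mod-4 condition on each prime factor: 29 ≡ 1 (mod 4), exponent 2; 73 ≡ 1 (mod 4), exponent 1.
All primes ≡ 3 (mod 4) appear to even exponent (or don't appear), so by the two-squares theorem n IS expressible as a sum of two squares.
Step 3: Build a representation. Here n = 29 · 29 · 73 is a product of primes ≡ 1 (mod 4). Each prime p ≡ 1 (mod 4) is itself a sum of two squares; find a² by testing p − a² for a perfect square:
  29: 29 − 1² = 28, 29 − 2² = 25 = 5² ⇒ 29 = 2² + 5².
  73: 73 − 1² = 72, 73 − 2² = 69, 73 − 3² = 64 = 8² ⇒ 73 = 3² + 8².
  Combine using the Brahmagupta–Fibonacci identity (a² + b²)(c² + d²) = (ac − bd)² + (ad + bc)² = (ac + bd)² + (ad − bc)²:
  29 · 29 = 841: from (2² + 5²)(2² + 5²), take (2·2 − 5·5, 2·5 + 5·2) = (4 − 25, 10 + 10) = (-21, 20); dropping signs (only squares matter) gives (21, 20); check 21² + 20² = 441 + 400 = 841 ✓.
  841 · 73 = 61393: from (21² + 20²)(3² + 8²), take (21·3 − 20·8, 21·8 + 20·3) = (63 − 160, 168 + 60) = (-97, 228); dropping signs (only squares matter) gives (97, 228); check 97² + 228² = 9409 + 51984 = 61393 ✓.
Step 4: Order so x ≤ y and verify: 97² + 228² = 9409 + 51984 = 61393 = n. ✓

n = 61393 = 97² + 228² (one valid representation with x ≤ y).
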